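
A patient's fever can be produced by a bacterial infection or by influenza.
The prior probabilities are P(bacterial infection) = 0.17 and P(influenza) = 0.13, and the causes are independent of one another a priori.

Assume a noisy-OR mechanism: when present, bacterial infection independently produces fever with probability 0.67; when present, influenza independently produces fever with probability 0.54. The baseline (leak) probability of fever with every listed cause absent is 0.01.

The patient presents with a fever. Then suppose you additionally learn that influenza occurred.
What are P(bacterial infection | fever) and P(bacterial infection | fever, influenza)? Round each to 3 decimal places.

P(bacterial infection | fever) ≈ 0.642; P(bacterial infection | fever, influenza) ≈ 0.242

Under noisy-OR, P(fever | causes) = 1 − (1−0.01)·∏(1−qᵢ) over the active causes.
P(fever) = 0.01·0.83·0.87 + 0.5446·0.83·0.13 + 0.6733·0.17·0.87 + 0.849718·0.17·0.13 = 0.007221 + 0.058762 + 0.099581 + 0.018779 = 0.184343
Restricting to configurations with bacterial infection present: 0.099581 + 0.018779 = 0.118360.
So P(bacterial infection | fever) = 0.118360/0.184343 ≈ 0.642.

With the extra evidence:
P(fever | influenza) = 0.5446*0.83 + 0.849718*0.17 = 0.452018 + 0.144452 = 0.596470
Restricting to configurations with bacterial infection present: 0.849718*0.17 = 0.144452.
P(bacterial infection | fever, influenza) = 0.144452 / 0.596470 ≈ 0.242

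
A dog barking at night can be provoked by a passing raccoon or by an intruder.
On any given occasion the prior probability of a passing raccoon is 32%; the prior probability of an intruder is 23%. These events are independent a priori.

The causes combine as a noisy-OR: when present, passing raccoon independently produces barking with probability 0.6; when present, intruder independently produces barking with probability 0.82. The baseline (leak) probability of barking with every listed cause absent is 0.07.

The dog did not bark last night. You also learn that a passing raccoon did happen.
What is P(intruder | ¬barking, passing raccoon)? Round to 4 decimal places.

Under noisy-OR, P(barking | causes) = 1 − (1−0.07)·∏(1−qᵢ) over the active causes.
Numerator (weight on configurations with intruder): 0.06696×0.23 = 0.015401
Denominator P(¬barking | passing raccoon): 0.372×0.77 + 0.06696×0.23 = 0.301841
Posterior = 0.015401 / 0.301841 ≈ 0.0510

P(intruder | ¬barking, passing raccoon) ≈ 0.0510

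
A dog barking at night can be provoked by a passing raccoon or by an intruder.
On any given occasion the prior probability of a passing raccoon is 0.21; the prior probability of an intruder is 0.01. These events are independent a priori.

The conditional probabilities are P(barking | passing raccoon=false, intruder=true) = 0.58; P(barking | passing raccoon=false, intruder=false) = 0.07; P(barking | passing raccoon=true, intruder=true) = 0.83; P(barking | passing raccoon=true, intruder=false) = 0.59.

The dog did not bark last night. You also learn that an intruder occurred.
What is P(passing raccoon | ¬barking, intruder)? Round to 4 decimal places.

Enumerate both values of passing raccoon and weight by the priors:
  P(¬barking | intruder) = 0.42*0.79 + 0.17*0.21
        = 0.331800 + 0.035700 = 0.367500
Configurations with passing raccoon contribute 0.035700, so
  P(passing raccoon | ¬barking, intruder) = 0.035700 / 0.367500 ≈ 0.0971

P(passing raccoon | ¬barking, intruder) ≈ 0.0971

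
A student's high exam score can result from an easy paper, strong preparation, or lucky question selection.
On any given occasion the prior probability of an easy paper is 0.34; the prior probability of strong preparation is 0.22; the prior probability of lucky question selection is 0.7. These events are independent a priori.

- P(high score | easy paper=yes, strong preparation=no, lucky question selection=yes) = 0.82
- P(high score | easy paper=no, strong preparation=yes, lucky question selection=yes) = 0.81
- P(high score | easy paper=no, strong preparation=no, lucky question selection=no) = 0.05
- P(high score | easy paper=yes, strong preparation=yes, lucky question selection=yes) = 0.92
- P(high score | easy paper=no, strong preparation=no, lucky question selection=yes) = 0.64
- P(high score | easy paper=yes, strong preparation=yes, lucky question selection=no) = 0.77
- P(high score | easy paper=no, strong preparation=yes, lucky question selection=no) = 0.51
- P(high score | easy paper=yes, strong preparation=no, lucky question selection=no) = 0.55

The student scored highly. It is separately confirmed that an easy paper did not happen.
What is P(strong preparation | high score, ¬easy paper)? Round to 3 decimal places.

P(high score | ¬easy paper) = 0.05*0.78*0.3 + 0.64*0.78*0.7 + 0.51*0.22*0.3 + 0.81*0.22*0.7 = 0.011700 + 0.349440 + 0.033660 + 0.124740 = 0.519540
Of this, 0.158400 comes from 0.033660 + 0.124740 (the strong preparation=true cases).
So P(strong preparation | high score, ¬easy paper) = 0.158400/0.519540 ≈ 0.305.

P(strong preparation | high score, ¬easy paper) ≈ 0.305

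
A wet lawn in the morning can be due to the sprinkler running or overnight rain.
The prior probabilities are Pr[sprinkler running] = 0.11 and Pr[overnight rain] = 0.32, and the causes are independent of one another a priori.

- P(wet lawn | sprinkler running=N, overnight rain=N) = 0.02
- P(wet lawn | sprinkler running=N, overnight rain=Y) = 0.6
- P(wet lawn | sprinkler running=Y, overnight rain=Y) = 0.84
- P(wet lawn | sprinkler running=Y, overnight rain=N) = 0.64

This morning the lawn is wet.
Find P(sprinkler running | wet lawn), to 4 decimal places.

Sum P(wet lawn|·) weighted by the priors over the 4 (sprinkler running, overnight rain) configurations:
  P(wet lawn) = 0.02*0.89*0.68 + 0.6*0.89*0.32 + 0.64*0.11*0.68 + 0.84*0.11*0.32
        = 0.012104 + 0.170880 + 0.047872 + 0.029568 = 0.260424
The terms with sprinkler running present sum to 0.077440, so
  P(sprinkler running | wet lawn) = 0.077440 / 0.260424 ≈ 0.2974

P(sprinkler running | wet lawn) ≈ 0.2974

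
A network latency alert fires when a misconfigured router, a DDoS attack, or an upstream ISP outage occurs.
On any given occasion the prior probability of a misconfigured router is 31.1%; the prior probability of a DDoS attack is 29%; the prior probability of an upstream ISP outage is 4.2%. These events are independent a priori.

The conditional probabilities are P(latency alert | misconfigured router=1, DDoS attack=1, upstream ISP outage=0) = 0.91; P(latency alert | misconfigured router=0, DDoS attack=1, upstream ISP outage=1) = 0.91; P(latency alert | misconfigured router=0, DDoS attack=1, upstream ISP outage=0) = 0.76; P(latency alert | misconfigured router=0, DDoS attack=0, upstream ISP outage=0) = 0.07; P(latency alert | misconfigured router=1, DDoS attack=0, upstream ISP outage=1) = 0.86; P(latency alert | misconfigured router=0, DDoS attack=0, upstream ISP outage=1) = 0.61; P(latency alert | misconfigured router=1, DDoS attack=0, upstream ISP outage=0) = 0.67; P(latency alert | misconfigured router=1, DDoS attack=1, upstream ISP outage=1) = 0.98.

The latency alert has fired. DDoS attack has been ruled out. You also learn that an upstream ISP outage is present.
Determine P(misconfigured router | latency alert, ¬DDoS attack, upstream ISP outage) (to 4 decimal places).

P(misconfigured router | latency alert, ¬DDoS attack, upstream ISP outage) ≈ 0.3889

For the numerator, keep only misconfigured router=true terms: 0.86·0.311 = 0.267460
The normalizing constant is 0.61·0.689 + 0.86·0.311 = 0.687750
Posterior = 0.267460 / 0.687750 ≈ 0.3889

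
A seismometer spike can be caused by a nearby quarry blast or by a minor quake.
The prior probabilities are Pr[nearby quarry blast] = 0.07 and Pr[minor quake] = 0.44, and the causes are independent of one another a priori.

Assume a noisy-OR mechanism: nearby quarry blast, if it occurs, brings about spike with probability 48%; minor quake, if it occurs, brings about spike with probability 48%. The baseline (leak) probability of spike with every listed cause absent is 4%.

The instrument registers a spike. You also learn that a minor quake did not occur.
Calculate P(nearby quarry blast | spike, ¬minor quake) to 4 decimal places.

P(nearby quarry blast | spike, ¬minor quake) ≈ 0.4852

Under noisy-OR, P(spike | causes) = 1 − (1−0.04)·∏(1−qᵢ) over the active causes.
Sum P(spike|·) weighted by the priors over both values of nearby quarry blast:
  P(spike | ¬minor quake) = 0.04×0.93 + 0.5008×0.07
        = 0.037200 + 0.035056 = 0.072256
The terms with nearby quarry blast present sum to 0.035056, so
  P(nearby quarry blast | spike, ¬minor quake) = 0.035056 / 0.072256 ≈ 0.4852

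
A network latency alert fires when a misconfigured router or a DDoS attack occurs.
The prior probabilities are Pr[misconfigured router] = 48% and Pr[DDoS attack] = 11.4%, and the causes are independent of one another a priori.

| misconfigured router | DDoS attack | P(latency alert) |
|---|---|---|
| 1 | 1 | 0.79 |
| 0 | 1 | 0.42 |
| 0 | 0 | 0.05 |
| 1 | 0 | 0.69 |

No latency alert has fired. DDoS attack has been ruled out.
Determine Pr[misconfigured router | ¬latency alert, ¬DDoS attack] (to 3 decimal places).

Pr[misconfigured router | ¬latency alert, ¬DDoS attack] ≈ 0.231

Sum P(¬latency alert|·) weighted by the priors over both values of misconfigured router:
  P(¬latency alert | ¬DDoS attack) = 0.95·0.52 + 0.31·0.48
        = 0.494000 + 0.148800 = 0.642800
Keeping only the misconfigured router-present terms gives 0.148800, so
  P(misconfigured router | ¬latency alert, ¬DDoS attack) = 0.148800 / 0.642800 ≈ 0.231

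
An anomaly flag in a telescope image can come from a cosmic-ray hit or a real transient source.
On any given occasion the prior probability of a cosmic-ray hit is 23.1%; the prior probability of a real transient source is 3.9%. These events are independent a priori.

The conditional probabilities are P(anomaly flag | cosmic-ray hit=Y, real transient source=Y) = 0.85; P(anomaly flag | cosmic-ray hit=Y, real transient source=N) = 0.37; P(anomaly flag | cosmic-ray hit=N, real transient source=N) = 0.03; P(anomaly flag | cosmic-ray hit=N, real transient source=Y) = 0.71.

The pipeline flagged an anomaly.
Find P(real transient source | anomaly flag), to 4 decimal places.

By total probability over the 4 (cosmic-ray hit, real transient source) configurations:
  P(anomaly flag) = 0.03*0.769*0.961 + 0.71*0.769*0.039 + 0.37*0.231*0.961 + 0.85*0.231*0.039
        = 0.022170 + 0.021294 + 0.082137 + 0.007658 = 0.133259
Configurations with real transient source contribute 0.028952, so
  P(real transient source | anomaly flag) = 0.028952 / 0.133259 ≈ 0.2173

P(real transient source | anomaly flag) ≈ 0.2173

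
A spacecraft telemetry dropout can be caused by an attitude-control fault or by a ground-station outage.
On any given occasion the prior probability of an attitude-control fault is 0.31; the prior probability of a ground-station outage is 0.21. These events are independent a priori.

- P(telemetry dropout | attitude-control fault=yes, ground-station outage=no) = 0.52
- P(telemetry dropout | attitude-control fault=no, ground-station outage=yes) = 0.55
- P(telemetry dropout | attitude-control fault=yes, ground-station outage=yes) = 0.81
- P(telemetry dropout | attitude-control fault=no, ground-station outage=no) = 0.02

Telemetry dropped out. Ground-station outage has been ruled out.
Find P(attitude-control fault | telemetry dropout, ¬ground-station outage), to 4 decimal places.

P(telemetry dropout | ¬ground-station outage) = 0.02·0.69 + 0.52·0.31 = 0.013800 + 0.161200 = 0.175000
Of this, 0.161200 comes from 0.52·0.31 (the attitude-control fault=true cases).
So P(attitude-control fault | telemetry dropout, ¬ground-station outage) = 0.161200/0.175000 ≈ 0.9211.

P(attitude-control fault | telemetry dropout, ¬ground-station outage) ≈ 0.9211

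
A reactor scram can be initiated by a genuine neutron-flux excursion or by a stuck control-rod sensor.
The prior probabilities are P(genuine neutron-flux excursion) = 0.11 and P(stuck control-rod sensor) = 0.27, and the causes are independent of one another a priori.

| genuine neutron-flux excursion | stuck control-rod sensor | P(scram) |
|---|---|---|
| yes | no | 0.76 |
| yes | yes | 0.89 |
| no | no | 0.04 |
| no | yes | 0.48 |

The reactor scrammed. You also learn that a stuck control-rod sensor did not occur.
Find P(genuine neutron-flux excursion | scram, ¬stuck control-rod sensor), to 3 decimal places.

Enumerate both values of genuine neutron-flux excursion and weight by the priors:
  P(scram | ¬stuck control-rod sensor) = 0.04×0.89 + 0.76×0.11
        = 0.035600 + 0.083600 = 0.119200
Keeping only the genuine neutron-flux excursion-present terms gives 0.083600, so
  P(genuine neutron-flux excursion | scram, ¬stuck control-rod sensor) = 0.083600 / 0.119200 ≈ 0.701

P(genuine neutron-flux excursion | scram, ¬stuck control-rod sensor) ≈ 0.701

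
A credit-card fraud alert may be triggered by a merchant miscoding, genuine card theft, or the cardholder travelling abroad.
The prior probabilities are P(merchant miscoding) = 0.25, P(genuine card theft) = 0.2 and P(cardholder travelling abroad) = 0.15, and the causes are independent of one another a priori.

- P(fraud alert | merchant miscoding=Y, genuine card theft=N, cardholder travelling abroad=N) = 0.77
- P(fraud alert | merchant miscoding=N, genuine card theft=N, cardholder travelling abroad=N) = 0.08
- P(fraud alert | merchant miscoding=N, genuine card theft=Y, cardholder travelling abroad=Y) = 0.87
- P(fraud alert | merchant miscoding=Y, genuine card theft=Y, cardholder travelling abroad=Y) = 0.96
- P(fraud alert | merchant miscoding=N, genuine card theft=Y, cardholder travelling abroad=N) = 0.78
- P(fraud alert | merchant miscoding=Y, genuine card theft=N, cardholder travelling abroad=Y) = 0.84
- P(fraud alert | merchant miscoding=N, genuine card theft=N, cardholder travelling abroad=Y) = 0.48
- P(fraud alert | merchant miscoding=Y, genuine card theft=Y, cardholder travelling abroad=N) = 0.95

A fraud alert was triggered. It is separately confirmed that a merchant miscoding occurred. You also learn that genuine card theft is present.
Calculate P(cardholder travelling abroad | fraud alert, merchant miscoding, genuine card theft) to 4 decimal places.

P(fraud alert | merchant miscoding, genuine card theft) = 0.95·0.85 + 0.96·0.15 = 0.807500 + 0.144000 = 0.951500
The cardholder travelling abroad-present share is 0.96·0.15 = 0.144000.
P(cardholder travelling abroad | fraud alert, merchant miscoding, genuine card theft) = 0.144000 / 0.951500 ≈ 0.1513

P(cardholder travelling abroad | fraud alert, merchant miscoding, genuine card theft) ≈ 0.1513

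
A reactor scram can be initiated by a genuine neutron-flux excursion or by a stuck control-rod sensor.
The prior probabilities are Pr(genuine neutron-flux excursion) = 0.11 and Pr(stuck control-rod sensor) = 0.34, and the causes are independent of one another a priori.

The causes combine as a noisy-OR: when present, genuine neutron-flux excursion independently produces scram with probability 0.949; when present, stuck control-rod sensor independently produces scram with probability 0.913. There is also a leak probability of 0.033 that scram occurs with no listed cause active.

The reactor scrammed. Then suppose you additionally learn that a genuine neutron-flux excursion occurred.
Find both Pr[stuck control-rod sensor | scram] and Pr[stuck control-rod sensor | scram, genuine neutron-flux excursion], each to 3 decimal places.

Pr[stuck control-rod sensor | scram] ≈ 0.781; Pr[stuck control-rod sensor | scram, genuine neutron-flux excursion] ≈ 0.350

Under noisy-OR, P(scram | causes) = 1 − (1−0.033)·∏(1−qᵢ) over the active causes.
For the numerator, keep only stuck control-rod sensor=true terms: 0.277143 + 0.037240 = 0.314383
Denominator P(scram): 0.033·0.89·0.66 + 0.915871·0.89·0.34 + 0.950683·0.11·0.66 + 0.995709·0.11·0.34 = 0.402787
Posterior = 0.314383 / 0.402787 ≈ 0.781

Now condition on the additional information:
Enumerate both values of stuck control-rod sensor and weight by the priors:
  P(scram | genuine neutron-flux excursion) = 0.950683·0.66 + 0.995709·0.34
        = 0.627451 + 0.338541 = 0.965992
Configurations with stuck control-rod sensor contribute 0.338541, so
  P(stuck control-rod sensor | scram, genuine neutron-flux excursion) = 0.338541 / 0.965992 ≈ 0.350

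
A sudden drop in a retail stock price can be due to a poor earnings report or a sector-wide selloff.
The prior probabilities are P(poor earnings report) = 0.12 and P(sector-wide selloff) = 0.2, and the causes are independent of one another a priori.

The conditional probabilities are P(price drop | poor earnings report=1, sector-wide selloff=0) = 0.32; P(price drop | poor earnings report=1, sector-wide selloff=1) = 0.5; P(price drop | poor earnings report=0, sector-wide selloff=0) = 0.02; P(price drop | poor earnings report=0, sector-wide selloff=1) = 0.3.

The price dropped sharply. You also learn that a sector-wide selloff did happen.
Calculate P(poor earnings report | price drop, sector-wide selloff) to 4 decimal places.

For the numerator, keep only poor earnings report=true terms: 0.5·0.12 = 0.060000
Denominator P(price drop | sector-wide selloff): 0.3·0.88 + 0.5·0.12 = 0.324000
Posterior = 0.060000 / 0.324000 ≈ 0.1852

P(poor earnings report | price drop, sector-wide selloff) ≈ 0.1852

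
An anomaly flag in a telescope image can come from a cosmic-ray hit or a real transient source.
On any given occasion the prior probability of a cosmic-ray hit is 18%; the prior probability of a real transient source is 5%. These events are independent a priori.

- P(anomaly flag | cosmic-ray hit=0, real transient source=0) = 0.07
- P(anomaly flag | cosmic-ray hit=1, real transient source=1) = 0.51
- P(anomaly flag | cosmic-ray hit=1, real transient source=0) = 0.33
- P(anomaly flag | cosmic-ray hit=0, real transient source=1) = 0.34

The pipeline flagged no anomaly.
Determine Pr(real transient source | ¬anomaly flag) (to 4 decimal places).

Pr(real transient source | ¬anomaly flag) ≈ 0.0362

Sum P(¬anomaly flag|·) weighted by the priors over the 4 (cosmic-ray hit, real transient source) configurations:
  P(¬anomaly flag) = 0.93·0.82·0.95 + 0.66·0.82·0.05 + 0.67·0.18·0.95 + 0.49·0.18·0.05
        = 0.724470 + 0.027060 + 0.114570 + 0.004410 = 0.870510
The terms with real transient source present sum to 0.031470, so
  P(real transient source | ¬anomaly flag) = 0.031470 / 0.870510 ≈ 0.0362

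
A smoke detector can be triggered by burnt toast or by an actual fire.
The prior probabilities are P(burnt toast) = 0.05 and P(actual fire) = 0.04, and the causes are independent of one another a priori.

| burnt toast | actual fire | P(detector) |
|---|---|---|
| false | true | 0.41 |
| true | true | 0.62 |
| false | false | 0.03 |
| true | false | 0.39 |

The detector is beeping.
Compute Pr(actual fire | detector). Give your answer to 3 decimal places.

Pr(actual fire | detector) ≈ 0.267

By total probability over the 4 (burnt toast, actual fire) configurations:
  P(detector) = 0.03·0.95·0.96 + 0.41·0.95·0.04 + 0.39·0.05·0.96 + 0.62·0.05·0.04
        = 0.027360 + 0.015580 + 0.018720 + 0.001240 = 0.062900
The terms with actual fire present sum to 0.016820, so
  P(actual fire | detector) = 0.016820 / 0.062900 ≈ 0.267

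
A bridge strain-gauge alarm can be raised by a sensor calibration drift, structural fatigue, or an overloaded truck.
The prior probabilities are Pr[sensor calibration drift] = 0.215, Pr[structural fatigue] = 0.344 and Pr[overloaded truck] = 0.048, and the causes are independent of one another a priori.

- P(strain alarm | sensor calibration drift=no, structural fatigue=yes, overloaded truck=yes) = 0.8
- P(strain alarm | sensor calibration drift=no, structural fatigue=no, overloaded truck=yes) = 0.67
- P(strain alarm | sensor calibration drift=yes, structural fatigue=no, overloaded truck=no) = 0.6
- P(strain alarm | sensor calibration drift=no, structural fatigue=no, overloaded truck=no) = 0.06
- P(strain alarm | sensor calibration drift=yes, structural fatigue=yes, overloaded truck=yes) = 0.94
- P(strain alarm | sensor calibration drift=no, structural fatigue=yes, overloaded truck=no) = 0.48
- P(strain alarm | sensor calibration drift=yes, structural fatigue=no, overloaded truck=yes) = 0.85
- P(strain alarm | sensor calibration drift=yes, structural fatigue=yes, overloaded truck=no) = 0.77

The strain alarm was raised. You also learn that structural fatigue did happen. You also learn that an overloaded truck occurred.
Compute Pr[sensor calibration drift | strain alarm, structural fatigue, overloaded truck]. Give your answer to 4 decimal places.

Pr[sensor calibration drift | strain alarm, structural fatigue, overloaded truck] ≈ 0.2435

Enumerate both values of sensor calibration drift and weight by the priors:
  P(strain alarm | structural fatigue, overloaded truck) = 0.8*0.785 + 0.94*0.215
        = 0.628000 + 0.202100 = 0.830100
Configurations with sensor calibration drift contribute 0.202100, so
  P(sensor calibration drift | strain alarm, structural fatigue, overloaded truck) = 0.202100 / 0.830100 ≈ 0.2435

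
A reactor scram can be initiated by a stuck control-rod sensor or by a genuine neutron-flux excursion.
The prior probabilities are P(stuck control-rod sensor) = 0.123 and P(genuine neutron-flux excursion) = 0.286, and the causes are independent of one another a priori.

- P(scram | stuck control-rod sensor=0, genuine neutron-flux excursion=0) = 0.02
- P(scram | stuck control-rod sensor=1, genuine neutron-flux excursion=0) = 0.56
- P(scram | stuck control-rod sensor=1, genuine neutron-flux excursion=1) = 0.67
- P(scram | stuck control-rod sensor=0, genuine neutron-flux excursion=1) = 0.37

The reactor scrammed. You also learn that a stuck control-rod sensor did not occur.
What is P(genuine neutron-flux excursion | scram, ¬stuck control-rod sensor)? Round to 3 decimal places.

P(genuine neutron-flux excursion | scram, ¬stuck control-rod sensor) ≈ 0.881

P(scram | ¬stuck control-rod sensor) = 0.02·0.714 + 0.37·0.286 = 0.014280 + 0.105820 = 0.120100
Restricting to configurations with genuine neutron-flux excursion present: 0.37·0.286 = 0.105820.
Hence the posterior is 0.105820/0.120100 ≈ 0.881.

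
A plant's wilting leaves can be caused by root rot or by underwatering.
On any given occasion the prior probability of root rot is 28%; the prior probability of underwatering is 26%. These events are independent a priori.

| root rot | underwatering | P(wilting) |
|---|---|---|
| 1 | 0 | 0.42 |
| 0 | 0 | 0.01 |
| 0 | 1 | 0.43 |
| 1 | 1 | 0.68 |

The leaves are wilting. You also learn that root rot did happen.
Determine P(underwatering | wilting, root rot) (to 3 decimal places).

P(underwatering | wilting, root rot) ≈ 0.363

For the numerator, keep only underwatering=true terms: 0.68·0.26 = 0.176800
Normalizer over all consistent configurations: 0.42·0.74 + 0.68·0.26 = 0.487600
P(underwatering | wilting, root rot) = 0.176800/0.487600 ≈ 0.363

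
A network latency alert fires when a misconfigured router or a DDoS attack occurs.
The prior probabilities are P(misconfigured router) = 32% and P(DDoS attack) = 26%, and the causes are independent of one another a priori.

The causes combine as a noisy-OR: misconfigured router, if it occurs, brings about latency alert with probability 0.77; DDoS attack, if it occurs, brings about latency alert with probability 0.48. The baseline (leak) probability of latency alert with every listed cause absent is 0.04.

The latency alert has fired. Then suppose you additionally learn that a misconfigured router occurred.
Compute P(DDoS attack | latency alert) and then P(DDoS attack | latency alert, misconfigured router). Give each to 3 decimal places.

Under noisy-OR, P(latency alert | causes) = 1 − (1−0.04)·∏(1−qᵢ) over the active causes.
P(latency alert) = 0.04*0.68*0.74 + 0.5008*0.68*0.26 + 0.7792*0.32*0.74 + 0.885184*0.32*0.26 = 0.020128 + 0.088541 + 0.184515 + 0.073647 = 0.366831
Restricting to configurations with DDoS attack present: 0.088541 + 0.073647 = 0.162188.
P(DDoS attack | latency alert) = 0.162188 / 0.366831 ≈ 0.442

Now also conditioning on misconfigured router=true:
By total probability over both values of DDoS attack:
  P(latency alert | misconfigured router) = 0.7792×0.74 + 0.885184×0.26
        = 0.576608 + 0.230148 = 0.806756
Configurations with DDoS attack contribute 0.230148, so
  P(DDoS attack | latency alert, misconfigured router) = 0.230148 / 0.806756 ≈ 0.285

P(DDoS attack | latency alert) ≈ 0.442; P(DDoS attack | latency alert, misconfigured router) ≈ 0.285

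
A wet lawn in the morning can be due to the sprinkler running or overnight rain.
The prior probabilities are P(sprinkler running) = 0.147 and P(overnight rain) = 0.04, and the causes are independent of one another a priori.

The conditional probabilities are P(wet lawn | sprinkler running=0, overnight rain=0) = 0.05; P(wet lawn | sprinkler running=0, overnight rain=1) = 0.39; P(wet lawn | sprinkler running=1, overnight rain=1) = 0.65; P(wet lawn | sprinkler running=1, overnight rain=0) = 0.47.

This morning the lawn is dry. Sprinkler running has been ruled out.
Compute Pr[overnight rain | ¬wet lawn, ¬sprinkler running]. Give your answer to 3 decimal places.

Pr[overnight rain | ¬wet lawn, ¬sprinkler running] ≈ 0.026

For the numerator, keep only overnight rain=true terms: 0.61*0.04 = 0.024400
Denominator P(¬wet lawn | ¬sprinkler running): 0.95*0.96 + 0.61*0.04 = 0.936400
Posterior = 0.024400 / 0.936400 ≈ 0.026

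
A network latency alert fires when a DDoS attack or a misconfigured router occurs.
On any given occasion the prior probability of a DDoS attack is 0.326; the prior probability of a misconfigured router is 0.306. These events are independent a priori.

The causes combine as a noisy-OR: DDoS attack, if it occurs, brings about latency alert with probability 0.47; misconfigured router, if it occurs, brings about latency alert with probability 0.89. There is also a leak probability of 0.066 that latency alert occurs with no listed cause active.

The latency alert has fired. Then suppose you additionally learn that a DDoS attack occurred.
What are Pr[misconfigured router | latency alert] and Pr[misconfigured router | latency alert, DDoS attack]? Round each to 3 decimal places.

Under noisy-OR, P(latency alert | causes) = 1 − (1−0.066)·∏(1−qᵢ) over the active causes.
Numerator (weight on configurations with misconfigured router): 0.185054 + 0.094324 = 0.279378
The normalizing constant is 0.066×0.674×0.694 + 0.89726×0.674×0.306 + 0.50498×0.326×0.694 + 0.945548×0.326×0.306 = 0.424499
P(misconfigured router | latency alert) = 0.279378/0.424499 ≈ 0.658

Now condition on the additional information:
By total probability over both values of misconfigured router:
  P(latency alert | DDoS attack) = 0.50498*0.694 + 0.945548*0.306
        = 0.350456 + 0.289338 = 0.639794
The terms with misconfigured router present sum to 0.289338, so
  P(misconfigured router | latency alert, DDoS attack) = 0.289338 / 0.639794 ≈ 0.452
Conditioning on DDoS attack lowers the posterior on misconfigured router: the classic explaining-away effect in a common-effect structure.

Pr[misconfigured router | latency alert] ≈ 0.658; Pr[misconfigured router | latency alert, DDoS attack] ≈ 0.452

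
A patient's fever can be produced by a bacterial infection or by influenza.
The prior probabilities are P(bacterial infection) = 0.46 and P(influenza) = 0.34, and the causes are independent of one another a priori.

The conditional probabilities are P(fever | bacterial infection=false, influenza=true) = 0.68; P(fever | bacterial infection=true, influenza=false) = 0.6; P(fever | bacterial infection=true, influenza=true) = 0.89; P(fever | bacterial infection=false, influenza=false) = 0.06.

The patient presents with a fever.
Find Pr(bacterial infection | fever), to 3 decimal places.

Weight on bacterial infection=true, given the evidence: 0.182160 + 0.139196 = 0.321356
Denominator P(fever): 0.06*0.54*0.66 + 0.68*0.54*0.34 + 0.6*0.46*0.66 + 0.89*0.46*0.34 = 0.467588
P(bacterial infection | fever) = 0.321356/0.467588 ≈ 0.687

Pr(bacterial infection | fever) ≈ 0.687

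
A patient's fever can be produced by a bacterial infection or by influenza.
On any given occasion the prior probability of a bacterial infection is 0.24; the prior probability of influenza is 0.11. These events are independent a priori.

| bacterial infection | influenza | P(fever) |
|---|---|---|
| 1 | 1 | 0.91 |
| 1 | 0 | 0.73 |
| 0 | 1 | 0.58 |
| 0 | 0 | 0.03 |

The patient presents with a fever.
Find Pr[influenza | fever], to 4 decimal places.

Enumerate the 4 (bacterial infection, influenza) configurations and weight by the priors:
  P(fever) = 0.03·0.76·0.89 + 0.58·0.76·0.11 + 0.73·0.24·0.89 + 0.91·0.24·0.11
        = 0.020292 + 0.048488 + 0.155928 + 0.024024 = 0.248732
The terms with influenza present sum to 0.072512, so
  P(influenza | fever) = 0.072512 / 0.248732 ≈ 0.2915

Pr[influenza | fever] ≈ 0.2915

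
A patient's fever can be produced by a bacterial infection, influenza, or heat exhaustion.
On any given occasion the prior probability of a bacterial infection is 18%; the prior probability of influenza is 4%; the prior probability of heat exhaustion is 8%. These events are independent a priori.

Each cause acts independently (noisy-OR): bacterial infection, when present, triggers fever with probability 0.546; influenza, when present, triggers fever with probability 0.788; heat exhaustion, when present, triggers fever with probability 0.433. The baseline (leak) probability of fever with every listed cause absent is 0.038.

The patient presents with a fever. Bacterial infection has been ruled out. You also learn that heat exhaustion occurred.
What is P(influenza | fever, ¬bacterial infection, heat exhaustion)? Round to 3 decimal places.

Under noisy-OR, P(fever | causes) = 1 − (1−0.038)·∏(1−qᵢ) over the active causes.
P(fever | ¬bacterial infection, heat exhaustion) = 0.454546·0.96 + 0.884364·0.04 = 0.436364 + 0.035375 = 0.471739
Of this, 0.035375 comes from 0.884364·0.04 (the influenza=true cases).
P(influenza | fever, ¬bacterial infection, heat exhaustion) = 0.035375 / 0.471739 ≈ 0.075

P(influenza | fever, ¬bacterial infection, heat exhaustion) ≈ 0.075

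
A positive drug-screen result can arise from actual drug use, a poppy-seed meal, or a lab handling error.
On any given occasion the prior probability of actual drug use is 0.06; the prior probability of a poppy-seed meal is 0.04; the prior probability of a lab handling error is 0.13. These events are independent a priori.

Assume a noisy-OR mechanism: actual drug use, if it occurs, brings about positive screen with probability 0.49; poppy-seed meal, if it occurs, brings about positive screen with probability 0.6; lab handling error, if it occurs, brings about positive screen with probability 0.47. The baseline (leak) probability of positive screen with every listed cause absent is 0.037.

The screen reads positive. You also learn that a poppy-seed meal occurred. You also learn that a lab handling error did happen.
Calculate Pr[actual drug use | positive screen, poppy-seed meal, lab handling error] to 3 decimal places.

Under noisy-OR, P(positive screen | causes) = 1 − (1−0.037)·∏(1−qᵢ) over the active causes.
P(positive screen | poppy-seed meal, lab handling error) = 0.795844·0.94 + 0.89588·0.06 = 0.748093 + 0.053753 = 0.801846
The actual drug use-present share is 0.89588·0.06 = 0.053753.
P(actual drug use | positive screen, poppy-seed meal, lab handling error) = 0.053753 / 0.801846 ≈ 0.067

Pr[actual drug use | positive screen, poppy-seed meal, lab handling error] ≈ 0.067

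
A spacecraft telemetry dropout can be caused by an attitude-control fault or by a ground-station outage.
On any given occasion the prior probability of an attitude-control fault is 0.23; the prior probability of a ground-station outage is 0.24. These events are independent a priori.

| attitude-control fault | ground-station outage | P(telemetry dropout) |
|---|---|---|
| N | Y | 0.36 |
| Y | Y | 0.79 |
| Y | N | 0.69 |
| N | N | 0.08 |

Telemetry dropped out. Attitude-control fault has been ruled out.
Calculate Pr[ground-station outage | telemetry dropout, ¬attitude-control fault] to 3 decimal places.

Enumerate both values of ground-station outage and weight by the priors:
  P(telemetry dropout | ¬attitude-control fault) = 0.08·0.76 + 0.36·0.24
        = 0.060800 + 0.086400 = 0.147200
Keeping only the ground-station outage-present terms gives 0.086400, so
  P(ground-station outage | telemetry dropout, ¬attitude-control fault) = 0.086400 / 0.147200 ≈ 0.587

Pr[ground-station outage | telemetry dropout, ¬attitude-control fault] ≈ 0.587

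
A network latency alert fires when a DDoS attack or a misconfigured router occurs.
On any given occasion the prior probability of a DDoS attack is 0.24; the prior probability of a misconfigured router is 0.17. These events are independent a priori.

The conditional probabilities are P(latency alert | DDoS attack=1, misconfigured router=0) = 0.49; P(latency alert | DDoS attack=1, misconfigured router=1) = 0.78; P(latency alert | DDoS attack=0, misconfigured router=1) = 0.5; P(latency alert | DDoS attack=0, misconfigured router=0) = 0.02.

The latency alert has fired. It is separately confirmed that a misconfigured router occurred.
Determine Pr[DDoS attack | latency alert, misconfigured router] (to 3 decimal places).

Pr[DDoS attack | latency alert, misconfigured router] ≈ 0.330

P(latency alert | misconfigured router) = 0.5×0.76 + 0.78×0.24 = 0.380000 + 0.187200 = 0.567200
Of this, 0.187200 comes from 0.78×0.24 (the DDoS attack=true cases).
Hence the posterior is 0.187200/0.567200 ≈ 0.330.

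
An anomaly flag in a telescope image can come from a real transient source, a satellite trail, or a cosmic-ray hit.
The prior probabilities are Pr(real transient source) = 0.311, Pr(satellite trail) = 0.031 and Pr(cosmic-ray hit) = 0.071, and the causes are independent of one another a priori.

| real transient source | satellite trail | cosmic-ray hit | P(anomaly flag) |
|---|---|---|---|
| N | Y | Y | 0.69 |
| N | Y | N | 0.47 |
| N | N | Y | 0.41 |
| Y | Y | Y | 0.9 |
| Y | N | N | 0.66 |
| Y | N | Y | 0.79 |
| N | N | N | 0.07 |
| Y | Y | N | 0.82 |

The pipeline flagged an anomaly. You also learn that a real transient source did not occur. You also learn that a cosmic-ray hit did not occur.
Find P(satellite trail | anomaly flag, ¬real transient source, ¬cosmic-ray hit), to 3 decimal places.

P(anomaly flag | ¬real transient source, ¬cosmic-ray hit) = 0.07·0.969 + 0.47·0.031 = 0.067830 + 0.014570 = 0.082400
Restricting to configurations with satellite trail present: 0.47·0.031 = 0.014570.
P(satellite trail | anomaly flag, ¬real transient source, ¬cosmic-ray hit) = 0.014570 / 0.082400 ≈ 0.177

P(satellite trail | anomaly flag, ¬real transient source, ¬cosmic-ray hit) ≈ 0.177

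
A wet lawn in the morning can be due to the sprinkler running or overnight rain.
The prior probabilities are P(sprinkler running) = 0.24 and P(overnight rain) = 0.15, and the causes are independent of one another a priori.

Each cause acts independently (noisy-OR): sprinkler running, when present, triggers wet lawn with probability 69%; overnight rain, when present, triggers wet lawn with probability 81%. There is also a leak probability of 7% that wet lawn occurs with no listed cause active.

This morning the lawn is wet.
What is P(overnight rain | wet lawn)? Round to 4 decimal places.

Under noisy-OR, P(wet lawn | causes) = 1 − (1−0.07)·∏(1−qᵢ) over the active causes.
P(wet lawn) = 0.07·0.76·0.85 + 0.8233·0.76·0.15 + 0.7117·0.24·0.85 + 0.945223·0.24·0.15 = 0.045220 + 0.093856 + 0.145187 + 0.034028 = 0.318291
Of this, 0.127884 comes from 0.093856 + 0.034028 (the overnight rain=true cases).
P(overnight rain | wet lawn) = 0.127884 / 0.318291 ≈ 0.4018

P(overnight rain | wet lawn) ≈ 0.4018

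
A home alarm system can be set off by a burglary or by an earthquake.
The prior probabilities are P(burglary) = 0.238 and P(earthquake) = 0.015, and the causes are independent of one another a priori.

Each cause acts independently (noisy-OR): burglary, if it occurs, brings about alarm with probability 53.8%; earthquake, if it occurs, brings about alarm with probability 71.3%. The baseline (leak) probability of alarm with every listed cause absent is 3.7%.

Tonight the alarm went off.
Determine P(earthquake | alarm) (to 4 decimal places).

Under noisy-OR, P(alarm | causes) = 1 − (1−0.037)·∏(1−qᵢ) over the active causes.
Sum P(alarm|·) weighted by the priors over the 4 (burglary, earthquake) configurations:
  P(alarm) = 0.037·0.762·0.985 + 0.723619·0.762·0.015 + 0.555094·0.238·0.985 + 0.872312·0.238·0.015
        = 0.027771 + 0.008271 + 0.130131 + 0.003114 = 0.169287
The terms with earthquake present sum to 0.011385, so
  P(earthquake | alarm) = 0.011385 / 0.169287 ≈ 0.0673

P(earthquake | alarm) ≈ 0.0673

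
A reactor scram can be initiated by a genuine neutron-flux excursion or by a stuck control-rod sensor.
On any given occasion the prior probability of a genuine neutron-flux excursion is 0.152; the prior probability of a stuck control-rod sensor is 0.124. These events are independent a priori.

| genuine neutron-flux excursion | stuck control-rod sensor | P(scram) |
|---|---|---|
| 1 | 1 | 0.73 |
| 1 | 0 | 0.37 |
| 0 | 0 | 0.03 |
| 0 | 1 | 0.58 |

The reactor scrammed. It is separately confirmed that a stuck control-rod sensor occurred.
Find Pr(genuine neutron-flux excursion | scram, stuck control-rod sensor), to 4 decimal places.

Pr(genuine neutron-flux excursion | scram, stuck control-rod sensor) ≈ 0.1841

P(scram | stuck control-rod sensor) = 0.58*0.848 + 0.73*0.152 = 0.491840 + 0.110960 = 0.602800
The genuine neutron-flux excursion-present share is 0.73*0.152 = 0.110960.
Hence the posterior is 0.110960/0.602800 ≈ 0.1841.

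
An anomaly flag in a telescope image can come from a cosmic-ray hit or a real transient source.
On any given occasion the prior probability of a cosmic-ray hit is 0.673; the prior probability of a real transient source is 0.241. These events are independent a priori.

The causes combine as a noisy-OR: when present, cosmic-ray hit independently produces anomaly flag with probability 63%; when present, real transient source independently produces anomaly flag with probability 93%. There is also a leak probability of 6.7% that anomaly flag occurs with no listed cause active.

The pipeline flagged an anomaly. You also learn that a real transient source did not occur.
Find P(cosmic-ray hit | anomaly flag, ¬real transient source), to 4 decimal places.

P(cosmic-ray hit | anomaly flag, ¬real transient source) ≈ 0.9526

Under noisy-OR, P(anomaly flag | causes) = 1 − (1−0.067)·∏(1−qᵢ) over the active causes.
By total probability over both values of cosmic-ray hit:
  P(anomaly flag | ¬real transient source) = 0.067·0.327 + 0.65479·0.673
        = 0.021909 + 0.440674 = 0.462583
The terms with cosmic-ray hit present sum to 0.440674, so
  P(cosmic-ray hit | anomaly flag, ¬real transient source) = 0.440674 / 0.462583 ≈ 0.9526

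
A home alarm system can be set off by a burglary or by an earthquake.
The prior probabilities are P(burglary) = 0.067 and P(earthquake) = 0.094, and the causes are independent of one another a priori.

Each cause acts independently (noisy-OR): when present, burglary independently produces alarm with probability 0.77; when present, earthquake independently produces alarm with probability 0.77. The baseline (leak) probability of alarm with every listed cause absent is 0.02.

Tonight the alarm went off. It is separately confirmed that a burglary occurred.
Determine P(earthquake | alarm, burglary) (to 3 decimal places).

P(earthquake | alarm, burglary) ≈ 0.113

Under noisy-OR, P(alarm | causes) = 1 − (1−0.02)·∏(1−qᵢ) over the active causes.
P(alarm | burglary) = 0.7746·0.906 + 0.948158·0.094 = 0.701788 + 0.089127 = 0.790915
Restricting to configurations with earthquake present: 0.948158·0.094 = 0.089127.
P(earthquake | alarm, burglary) = 0.089127 / 0.790915 ≈ 0.113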